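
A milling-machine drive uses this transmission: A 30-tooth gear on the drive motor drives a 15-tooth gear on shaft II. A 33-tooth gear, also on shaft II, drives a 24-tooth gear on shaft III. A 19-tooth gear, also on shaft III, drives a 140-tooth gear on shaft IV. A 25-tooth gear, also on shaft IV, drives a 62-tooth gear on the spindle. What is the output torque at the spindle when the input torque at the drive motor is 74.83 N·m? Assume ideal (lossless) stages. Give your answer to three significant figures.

gear mesh 15/30 = 0.5 → τ = 74.83·0.5 = 37.415 N·m
gear mesh 24/33 = 0.72727 → τ = 37.415·0.72727 = 27.211 N·m
gear mesh 140/19 = 7.3684 → τ = 27.211·7.3684 = 200.5 N·m
gear mesh 62/25 = 2.48 → τ = 200.5·2.48 = 497.24 N·m

497 N·m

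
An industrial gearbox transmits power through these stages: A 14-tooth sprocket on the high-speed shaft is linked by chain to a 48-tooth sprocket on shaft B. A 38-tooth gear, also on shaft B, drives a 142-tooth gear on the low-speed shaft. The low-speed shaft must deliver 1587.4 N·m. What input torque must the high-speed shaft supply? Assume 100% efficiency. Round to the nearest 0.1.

Overall ratio R = 3.4286 × 3.7368 = 12.812.
Input torque = output torque / R = 1587.4 / 12.812 = 123.9 N·m.

123.9 N·m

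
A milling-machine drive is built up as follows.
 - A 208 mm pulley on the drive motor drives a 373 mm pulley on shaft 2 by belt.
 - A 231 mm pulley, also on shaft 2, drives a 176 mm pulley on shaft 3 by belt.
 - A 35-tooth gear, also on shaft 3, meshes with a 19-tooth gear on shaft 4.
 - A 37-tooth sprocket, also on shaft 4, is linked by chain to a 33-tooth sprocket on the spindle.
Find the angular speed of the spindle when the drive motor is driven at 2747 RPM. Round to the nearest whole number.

the drive motor → shaft 2 (belt, 373/208): 2747 ÷ 1.7933 = 1531.8 RPM
shaft 2 → shaft 3 (belt, 176/231): 1531.8 ÷ 0.7619 = 2010.5 RPM
shaft 3 → shaft 4 (gear mesh, 19/35): 2010.5 ÷ 0.54286 = 3703.6 RPM
shaft 4 → the spindle (chain, 33/37): 3703.6 ÷ 0.89189 = 4152.5 RPM

4153 RPM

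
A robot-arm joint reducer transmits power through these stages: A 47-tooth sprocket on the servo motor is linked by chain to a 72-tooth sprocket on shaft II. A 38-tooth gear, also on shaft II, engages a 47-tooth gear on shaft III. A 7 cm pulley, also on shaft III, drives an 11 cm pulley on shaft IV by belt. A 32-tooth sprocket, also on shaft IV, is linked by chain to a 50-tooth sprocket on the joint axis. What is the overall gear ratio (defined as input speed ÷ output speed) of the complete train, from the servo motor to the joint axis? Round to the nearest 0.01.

Each stage contributes driven/driver: chain 72/47 = 1.5319, gear mesh 47/38 = 1.2368, belt 11/7 = 1.5714, chain 50/32 = 1.5625.
Overall: 1.5319 × 1.2368 × 1.5714 × 1.5625 = 4.6523.

4.65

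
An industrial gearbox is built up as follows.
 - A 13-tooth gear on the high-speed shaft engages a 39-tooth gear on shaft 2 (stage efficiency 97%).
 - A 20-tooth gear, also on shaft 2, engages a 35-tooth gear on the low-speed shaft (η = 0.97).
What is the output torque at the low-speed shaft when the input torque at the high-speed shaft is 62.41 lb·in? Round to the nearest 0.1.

After the gear mesh (39/13): 62.41 × 3 × 0.97 = 181.61 lb·in
After the gear mesh (35/20): 181.61 × 1.75 × 0.97 = 308.29 lb·in

308.3 lb·in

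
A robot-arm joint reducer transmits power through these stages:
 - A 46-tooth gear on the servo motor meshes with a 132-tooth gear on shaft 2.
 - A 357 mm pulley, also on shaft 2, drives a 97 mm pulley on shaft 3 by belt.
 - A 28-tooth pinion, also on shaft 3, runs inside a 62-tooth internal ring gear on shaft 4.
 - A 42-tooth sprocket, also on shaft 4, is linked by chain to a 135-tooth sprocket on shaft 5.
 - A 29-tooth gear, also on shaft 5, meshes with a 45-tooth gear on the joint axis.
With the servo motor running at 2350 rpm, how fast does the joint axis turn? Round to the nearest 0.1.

gear mesh 132/46 = 2.8696 → 2350/2.8696 = 818.94 rpm
belt 97/357 = 0.27171 → 818.94/0.27171 = 3014 rpm
internal gear 62/28 = 2.2143 → 3014/2.2143 = 1361.2 rpm
chain 135/42 = 3.2143 → 1361.2/3.2143 = 423.48 rpm
gear mesh 45/29 = 1.5517 → 423.48/1.5517 = 272.91 rpm

272.9 rpm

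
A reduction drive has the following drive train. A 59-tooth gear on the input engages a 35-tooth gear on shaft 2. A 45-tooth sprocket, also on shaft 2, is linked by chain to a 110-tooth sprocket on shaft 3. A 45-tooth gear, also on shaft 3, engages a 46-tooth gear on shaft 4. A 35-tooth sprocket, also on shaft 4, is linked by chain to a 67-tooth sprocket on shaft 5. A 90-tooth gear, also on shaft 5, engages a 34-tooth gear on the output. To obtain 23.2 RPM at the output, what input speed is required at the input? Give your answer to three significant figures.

24.9 RPM

Overall ratio R = 0.59322 × 2.4444 × 1.0222 × 1.9143 × 0.37778 = 1.072.
Required input speed = output speed × R = 23.2 × 1.072 = 24.87 RPM.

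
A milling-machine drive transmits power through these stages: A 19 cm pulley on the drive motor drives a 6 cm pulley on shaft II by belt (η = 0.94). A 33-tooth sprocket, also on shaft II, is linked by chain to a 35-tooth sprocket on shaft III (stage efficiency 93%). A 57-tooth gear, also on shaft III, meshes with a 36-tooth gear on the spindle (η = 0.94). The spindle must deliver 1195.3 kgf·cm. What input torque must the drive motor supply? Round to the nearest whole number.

Overall ratio R = 0.31579 × 1.0606 × 0.63158 = 0.21153; overall efficiency η = 0.94 × 0.93 × 0.94 = 0.8217.
Input torque = output torque / (R × η) = 1195.3 / (0.21153 × 0.8217) = 6876.4 kgf·cm.

6876 kgf·cm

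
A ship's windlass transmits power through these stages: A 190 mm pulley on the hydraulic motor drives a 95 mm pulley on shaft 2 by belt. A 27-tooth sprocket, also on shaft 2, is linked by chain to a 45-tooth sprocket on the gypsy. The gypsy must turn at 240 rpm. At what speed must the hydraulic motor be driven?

200 rpm

Overall ratio R = 0.5 × 1.6667 = 0.83333.
Required input speed = output speed × R = 240 × 0.83333 = 200 rpm.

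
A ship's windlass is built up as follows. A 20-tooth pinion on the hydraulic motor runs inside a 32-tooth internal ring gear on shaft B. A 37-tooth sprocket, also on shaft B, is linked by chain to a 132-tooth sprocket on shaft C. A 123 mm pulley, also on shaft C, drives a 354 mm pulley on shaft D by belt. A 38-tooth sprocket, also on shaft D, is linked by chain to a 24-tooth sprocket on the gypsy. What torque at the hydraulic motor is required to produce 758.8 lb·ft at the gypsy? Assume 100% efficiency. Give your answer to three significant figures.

73.1 lb·ft

Overall ratio R = 1.6 × 3.5676 × 2.878 × 0.63158 = 10.376.
Input torque = output torque / R = 758.8 / 10.376 = 73.132 lb·ft.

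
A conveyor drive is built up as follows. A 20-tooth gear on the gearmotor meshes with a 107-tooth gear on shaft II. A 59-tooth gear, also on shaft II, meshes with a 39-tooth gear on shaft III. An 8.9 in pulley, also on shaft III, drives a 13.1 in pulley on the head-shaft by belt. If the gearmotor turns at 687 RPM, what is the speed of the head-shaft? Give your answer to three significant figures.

Gear mesh: ratio = 107/20 = 5.35, so shaft II turns at 687 / 5.35 = 128.41 RPM.
Gear mesh: ratio = 39/59 = 0.66102, so shaft III turns at 128.41 / 0.66102 = 194.26 RPM.
Belt: ratio = 13.1/8.9 = 1.4719, so the head-shaft turns at 194.26 / 1.4719 = 131.98 RPM.

132 RPM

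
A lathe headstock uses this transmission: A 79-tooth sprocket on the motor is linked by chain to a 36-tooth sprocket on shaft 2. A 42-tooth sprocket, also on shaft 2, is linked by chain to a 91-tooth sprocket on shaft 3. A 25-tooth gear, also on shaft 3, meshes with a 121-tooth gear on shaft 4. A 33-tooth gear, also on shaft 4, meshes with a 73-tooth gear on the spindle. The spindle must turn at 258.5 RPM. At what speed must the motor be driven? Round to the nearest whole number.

Overall ratio R = 0.4557 × 2.1667 × 4.84 × 2.2121 = 10.571.
Required input speed = output speed × R = 258.5 × 10.571 = 2732.6 RPM.

2733 RPM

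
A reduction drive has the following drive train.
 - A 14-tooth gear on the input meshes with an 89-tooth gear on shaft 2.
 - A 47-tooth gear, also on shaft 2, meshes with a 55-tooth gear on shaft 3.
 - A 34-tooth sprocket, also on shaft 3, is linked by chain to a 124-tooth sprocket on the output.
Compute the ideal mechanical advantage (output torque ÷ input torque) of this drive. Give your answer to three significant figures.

Each stage contributes driven/driver: gear mesh 89/14 = 6.3571, gear mesh 55/47 = 1.1702, chain 124/34 = 3.6471.
Overall: 6.3571 × 1.1702 × 3.6471 = 27.131.

27.1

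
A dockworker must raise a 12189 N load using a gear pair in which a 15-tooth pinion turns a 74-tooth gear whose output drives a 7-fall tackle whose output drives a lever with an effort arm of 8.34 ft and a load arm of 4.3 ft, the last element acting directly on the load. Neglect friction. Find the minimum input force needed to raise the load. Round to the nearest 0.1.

Gear pair MA = 74/15 = 4.9333.
Block-and-tackle MA = number of supporting rope parts = 7.
Lever MA = effort arm / load arm = 8.34/4.3 = 1.9395.
Combined ideal MA = 4.9333 × 7 × 1.9395 = 66.979.
Effort = load / MA = 12189 / 66.979 = 181.98 N.

182.0 N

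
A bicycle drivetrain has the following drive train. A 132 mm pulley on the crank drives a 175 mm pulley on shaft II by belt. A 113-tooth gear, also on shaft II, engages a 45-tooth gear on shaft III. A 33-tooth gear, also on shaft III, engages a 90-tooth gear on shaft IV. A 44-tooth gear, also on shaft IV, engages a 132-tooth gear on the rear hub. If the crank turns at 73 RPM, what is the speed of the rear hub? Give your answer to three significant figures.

the crank → shaft II (belt, 175/132): 73 ÷ 1.3258 = 55.063 RPM
shaft II → shaft III (gear mesh, 45/113): 55.063 ÷ 0.39823 = 138.27 RPM
shaft III → shaft IV (gear mesh, 90/33): 138.27 ÷ 2.7273 = 50.699 RPM
shaft IV → the rear hub (gear mesh, 132/44): 50.699 ÷ 3 = 16.9 RPM

16.9 RPM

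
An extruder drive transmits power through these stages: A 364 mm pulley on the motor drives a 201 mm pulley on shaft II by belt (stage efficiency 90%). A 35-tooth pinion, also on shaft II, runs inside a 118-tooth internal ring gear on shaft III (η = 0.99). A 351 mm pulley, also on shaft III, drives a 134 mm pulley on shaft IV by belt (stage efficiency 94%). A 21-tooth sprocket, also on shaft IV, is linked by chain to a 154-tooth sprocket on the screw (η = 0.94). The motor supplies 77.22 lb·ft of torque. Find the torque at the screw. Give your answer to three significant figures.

317 lb·ft

After the belt (201/364): 77.22 × 0.5522 × 0.90 = 38.377 lb·ft
After the internal gear (118/35): 38.377 × 3.3714 × 0.99 = 128.09 lb·ft
After the belt (134/351): 128.09 × 0.38177 × 0.94 = 45.967 lb·ft
After the chain (154/21): 45.967 × 7.3333 × 0.94 = 316.86 lb·ft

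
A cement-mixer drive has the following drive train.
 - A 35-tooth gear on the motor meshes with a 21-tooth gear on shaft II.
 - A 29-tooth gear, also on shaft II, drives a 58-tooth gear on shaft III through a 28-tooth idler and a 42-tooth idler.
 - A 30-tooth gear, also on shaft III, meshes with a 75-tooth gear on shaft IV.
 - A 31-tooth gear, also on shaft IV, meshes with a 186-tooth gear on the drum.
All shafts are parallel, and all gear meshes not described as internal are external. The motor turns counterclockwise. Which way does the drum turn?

the motor → shaft II: external mesh, 1 reversal → CW.
shaft II → shaft III: driver → idler → idler → driven is 3 external meshes, 3 reversals → CCW.
shaft III → shaft IV: external mesh, 1 reversal → CW.
shaft IV → the drum: external mesh, 1 reversal → CCW.
6 reversals in total — an even number — so the drum turns the same way as the motor.

counterclockwise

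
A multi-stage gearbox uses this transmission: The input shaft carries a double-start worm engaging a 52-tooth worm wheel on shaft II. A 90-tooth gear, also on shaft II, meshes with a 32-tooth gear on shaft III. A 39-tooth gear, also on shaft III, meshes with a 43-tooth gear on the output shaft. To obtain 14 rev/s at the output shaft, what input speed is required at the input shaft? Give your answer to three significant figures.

143 rev/s

Overall ratio R = 26 × 0.35556 × 1.1026 = 10.193.
Required input speed = output speed × R = 14 × 10.193 = 142.7 rev/s.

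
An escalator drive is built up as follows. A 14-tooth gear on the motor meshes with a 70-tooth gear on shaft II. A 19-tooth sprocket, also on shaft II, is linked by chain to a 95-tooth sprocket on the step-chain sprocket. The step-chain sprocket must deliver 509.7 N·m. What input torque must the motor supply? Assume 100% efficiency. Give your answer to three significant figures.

20.4 N·m

Overall ratio R = 5 × 5 = 25.
Input torque = output torque / R = 509.7 / 25 = 20.388 N·m.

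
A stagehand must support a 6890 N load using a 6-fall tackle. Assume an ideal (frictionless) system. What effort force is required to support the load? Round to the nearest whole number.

1148 N

Block-and-tackle MA = number of supporting rope parts = 6.
Effort = load / MA = 6890 / 6 = 1148.3 N.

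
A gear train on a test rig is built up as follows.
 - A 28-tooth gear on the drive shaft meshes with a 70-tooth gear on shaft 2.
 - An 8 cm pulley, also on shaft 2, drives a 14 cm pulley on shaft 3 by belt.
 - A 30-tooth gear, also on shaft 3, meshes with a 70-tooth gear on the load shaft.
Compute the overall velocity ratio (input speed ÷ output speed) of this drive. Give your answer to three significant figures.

10.2

Each stage contributes driven/driver: gear mesh 70/28 = 2.5, belt 14/8 = 1.75, gear mesh 70/30 = 2.3333.
Overall: 2.5 × 1.75 × 2.3333 = 10.208.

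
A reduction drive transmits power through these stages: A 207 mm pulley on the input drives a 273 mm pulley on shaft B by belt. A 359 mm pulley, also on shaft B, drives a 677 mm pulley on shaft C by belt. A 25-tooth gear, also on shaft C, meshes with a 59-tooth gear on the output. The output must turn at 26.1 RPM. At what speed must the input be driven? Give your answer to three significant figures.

Overall ratio R = 1.3188 × 1.8858 × 2.36 = 5.8695.
Required input speed = output speed × R = 26.1 × 5.8695 = 153.19 RPM.

153 RPM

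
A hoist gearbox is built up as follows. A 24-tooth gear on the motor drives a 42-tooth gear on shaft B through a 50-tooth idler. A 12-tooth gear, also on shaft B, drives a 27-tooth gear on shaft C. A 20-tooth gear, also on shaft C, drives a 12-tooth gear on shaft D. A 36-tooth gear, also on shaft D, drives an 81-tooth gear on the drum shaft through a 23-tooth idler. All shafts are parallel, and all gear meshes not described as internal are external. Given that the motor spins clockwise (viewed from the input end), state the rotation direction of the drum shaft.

clockwise

the motor → shaft B: driver → idler → driven is 2 external meshes, 2 reversals → CW.
shaft B → shaft C: external mesh, 1 reversal → CCW.
shaft C → shaft D: external mesh, 1 reversal → CW.
shaft D → the drum shaft: driver → idler → driven is 2 external meshes, 2 reversals → CW.
6 reversals in total — an even number — so the drum shaft turns the same way as the motor.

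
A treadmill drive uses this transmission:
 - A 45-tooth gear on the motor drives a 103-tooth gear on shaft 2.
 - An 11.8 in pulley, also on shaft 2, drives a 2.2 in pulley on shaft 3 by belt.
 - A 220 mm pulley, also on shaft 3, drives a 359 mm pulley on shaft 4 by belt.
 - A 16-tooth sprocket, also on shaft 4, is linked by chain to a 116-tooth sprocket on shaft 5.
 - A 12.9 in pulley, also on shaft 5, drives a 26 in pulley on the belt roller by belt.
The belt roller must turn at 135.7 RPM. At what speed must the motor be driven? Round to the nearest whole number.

1381 RPM

Overall ratio R = 2.2889 × 0.18644 × 1.6318 × 7.25 × 2.0155 = 10.176.
Required input speed = output speed × R = 135.7 × 10.176 = 1380.8 RPM.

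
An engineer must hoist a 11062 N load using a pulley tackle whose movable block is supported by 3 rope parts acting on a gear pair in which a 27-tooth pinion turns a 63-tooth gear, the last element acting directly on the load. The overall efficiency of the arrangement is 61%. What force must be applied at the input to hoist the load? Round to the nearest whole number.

Block-and-tackle MA = number of supporting rope parts = 3.
Gear pair MA = 63/27 = 2.3333.
Combined ideal MA = 3 × 2.3333 = 7.
Actual MA = 7 × 0.61 = 4.27.
Effort = load / actual MA = 11062 / 4.27 = 2590.6 N.

2591 N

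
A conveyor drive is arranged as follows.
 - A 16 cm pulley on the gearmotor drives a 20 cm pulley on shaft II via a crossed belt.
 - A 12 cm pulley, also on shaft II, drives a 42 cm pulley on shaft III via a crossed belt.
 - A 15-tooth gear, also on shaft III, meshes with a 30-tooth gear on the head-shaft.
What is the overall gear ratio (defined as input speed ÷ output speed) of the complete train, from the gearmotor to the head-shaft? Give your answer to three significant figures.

8.75

Each stage contributes driven/driver: belt 20/16 = 1.25, belt 42/12 = 3.5, gear mesh 30/15 = 2.
Overall: 1.25 × 3.5 × 2 = 8.75.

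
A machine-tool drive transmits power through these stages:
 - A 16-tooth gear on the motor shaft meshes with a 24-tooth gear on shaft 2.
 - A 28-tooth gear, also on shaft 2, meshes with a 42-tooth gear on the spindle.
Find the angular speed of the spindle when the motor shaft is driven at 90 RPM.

gear mesh 24/16 = 1.5 → 90/1.5 = 60 RPM
gear mesh 42/28 = 1.5 → 60/1.5 = 40 RPM

40 RPM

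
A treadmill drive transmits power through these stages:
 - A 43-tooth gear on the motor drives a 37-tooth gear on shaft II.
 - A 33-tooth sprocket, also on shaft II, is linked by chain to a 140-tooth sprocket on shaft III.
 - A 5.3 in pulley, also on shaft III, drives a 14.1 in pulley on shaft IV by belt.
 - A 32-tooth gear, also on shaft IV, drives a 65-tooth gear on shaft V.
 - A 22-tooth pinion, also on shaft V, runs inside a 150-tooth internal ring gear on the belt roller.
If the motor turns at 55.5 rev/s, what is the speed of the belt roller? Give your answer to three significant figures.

the motor → shaft II (gear mesh, 37/43): 55.5 ÷ 0.86047 = 64.5 rev/s
shaft II → shaft III (chain, 140/33): 64.5 ÷ 4.2424 = 15.204 rev/s
shaft III → shaft IV (belt, 14.1/5.3): 15.204 ÷ 2.6604 = 5.7148 rev/s
shaft IV → shaft V (gear mesh, 65/32): 5.7148 ÷ 2.0312 = 2.8134 rev/s
shaft V → the belt roller (internal gear, 150/22): 2.8134 ÷ 6.8182 = 0.41264 rev/s

0.413 rev/s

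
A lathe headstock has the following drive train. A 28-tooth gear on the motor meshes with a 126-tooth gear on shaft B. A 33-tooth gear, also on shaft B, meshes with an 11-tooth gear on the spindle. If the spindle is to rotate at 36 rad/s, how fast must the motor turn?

Overall ratio R = 4.5 × 0.33333 = 1.5.
Required input speed = output speed × R = 36 × 1.5 = 54 rad/s.

54 rad/s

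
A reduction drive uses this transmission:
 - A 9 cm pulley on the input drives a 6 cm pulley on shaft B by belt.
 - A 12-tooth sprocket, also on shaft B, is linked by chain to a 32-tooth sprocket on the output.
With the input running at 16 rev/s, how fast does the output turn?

9 rev/s

belt 6/9 = 0.66667 → 16/0.66667 = 24 rev/s
chain 32/12 = 2.6667 → 24/2.6667 = 9 rev/s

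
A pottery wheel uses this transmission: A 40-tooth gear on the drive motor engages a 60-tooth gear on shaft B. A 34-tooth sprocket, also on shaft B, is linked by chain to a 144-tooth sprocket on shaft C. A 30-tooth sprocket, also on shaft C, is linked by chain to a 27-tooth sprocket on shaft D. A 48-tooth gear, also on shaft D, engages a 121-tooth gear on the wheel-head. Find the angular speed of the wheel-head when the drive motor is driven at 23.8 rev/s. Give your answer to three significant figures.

the drive motor → shaft B (gear mesh, 60/40): 23.8 ÷ 1.5 = 15.867 rev/s
shaft B → shaft C (chain, 144/34): 15.867 ÷ 4.2353 = 3.7463 rev/s
shaft C → shaft D (chain, 27/30): 3.7463 ÷ 0.9 = 4.1626 rev/s
shaft D → the wheel-head (gear mesh, 121/48): 4.1626 ÷ 2.5208 = 1.6513 rev/s

1.65 rev/s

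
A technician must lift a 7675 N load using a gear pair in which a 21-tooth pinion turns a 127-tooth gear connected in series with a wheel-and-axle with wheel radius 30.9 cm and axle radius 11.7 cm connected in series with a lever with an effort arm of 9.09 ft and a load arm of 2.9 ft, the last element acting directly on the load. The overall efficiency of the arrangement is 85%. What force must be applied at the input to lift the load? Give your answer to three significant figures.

180 N

Gear pair MA = 127/21 = 6.0476.
Wheel-and-axle MA = R/r = 30.9/11.7 = 2.641.
Lever MA = effort arm / load arm = 9.09/2.9 = 3.1345.
Combined ideal MA = 6.0476 × 2.641 × 3.1345 = 50.064.
Actual MA = 50.064 × 0.85 = 42.554.
Effort = load / actual MA = 7675 / 42.554 = 180.36 N.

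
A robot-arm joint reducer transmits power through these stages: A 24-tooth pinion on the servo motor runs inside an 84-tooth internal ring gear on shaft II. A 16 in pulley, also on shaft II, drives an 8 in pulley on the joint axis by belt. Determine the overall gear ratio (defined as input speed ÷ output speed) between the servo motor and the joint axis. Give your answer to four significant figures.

1.750

Each stage contributes driven/driver: internal gear 84/24 = 3.5, belt 8/16 = 0.5.
Overall: 3.5 × 0.5 = 1.75.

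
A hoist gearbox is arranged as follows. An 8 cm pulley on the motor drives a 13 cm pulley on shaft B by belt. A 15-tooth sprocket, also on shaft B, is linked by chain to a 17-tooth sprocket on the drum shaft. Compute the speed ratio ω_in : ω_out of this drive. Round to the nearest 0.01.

Each stage contributes driven/driver: belt 13/8 = 1.625, chain 17/15 = 1.1333.
Overall: 1.625 × 1.1333 = 1.8417.

1.84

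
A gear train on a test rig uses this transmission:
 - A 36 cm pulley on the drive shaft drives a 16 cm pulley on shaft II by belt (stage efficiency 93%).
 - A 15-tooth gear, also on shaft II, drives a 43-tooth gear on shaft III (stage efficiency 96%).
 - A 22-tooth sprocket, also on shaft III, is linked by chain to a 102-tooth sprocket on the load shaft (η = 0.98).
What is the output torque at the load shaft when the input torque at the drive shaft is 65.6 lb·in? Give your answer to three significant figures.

339 lb·in

Belt: ratio = 16/36 = 0.44444; torque at shaft II = 65.6 × 0.44444 × 0.93 = 27.115 lb·in.
Gear mesh: ratio = 43/15 = 2.8667; torque at shaft III = 27.115 × 2.8667 × 0.96 = 74.62 lb·in.
Chain: ratio = 102/22 = 4.6364; torque at the load shaft = 74.62 × 4.6364 × 0.98 = 339.04 lb·in.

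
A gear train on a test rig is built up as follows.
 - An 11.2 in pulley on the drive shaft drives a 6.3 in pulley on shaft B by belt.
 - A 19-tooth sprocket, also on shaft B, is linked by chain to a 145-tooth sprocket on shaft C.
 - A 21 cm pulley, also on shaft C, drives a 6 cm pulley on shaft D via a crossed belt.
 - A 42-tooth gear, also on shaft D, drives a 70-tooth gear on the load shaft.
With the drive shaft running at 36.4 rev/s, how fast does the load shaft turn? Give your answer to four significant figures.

17.81 rev/s

the drive shaft → shaft B (belt, 6.3/11.2): 36.4 ÷ 0.5625 = 64.711 rev/s
shaft B → shaft C (chain, 145/19): 64.711 ÷ 7.6316 = 8.4794 rev/s
shaft C → shaft D (belt, 6/21): 8.4794 ÷ 0.28571 = 29.678 rev/s
shaft D → the load shaft (gear mesh, 70/42): 29.678 ÷ 1.6667 = 17.807 rev/s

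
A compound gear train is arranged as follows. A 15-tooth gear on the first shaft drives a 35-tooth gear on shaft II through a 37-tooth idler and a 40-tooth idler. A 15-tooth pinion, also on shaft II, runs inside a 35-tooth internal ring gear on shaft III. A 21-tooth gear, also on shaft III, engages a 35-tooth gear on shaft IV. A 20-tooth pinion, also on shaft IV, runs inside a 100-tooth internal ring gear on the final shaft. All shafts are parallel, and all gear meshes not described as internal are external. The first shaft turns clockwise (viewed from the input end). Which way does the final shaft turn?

clockwise

the first shaft → shaft II: driver → idler → idler → driven is 3 external meshes, 3 reversals → CCW.
shaft II → shaft III: internal mesh, same direction → CCW.
shaft III → shaft IV: external mesh, 1 reversal → CW.
shaft IV → the final shaft: internal mesh, same direction → CW.
4 reversals in total — an even number — so the final shaft turns the same way as the first shaft.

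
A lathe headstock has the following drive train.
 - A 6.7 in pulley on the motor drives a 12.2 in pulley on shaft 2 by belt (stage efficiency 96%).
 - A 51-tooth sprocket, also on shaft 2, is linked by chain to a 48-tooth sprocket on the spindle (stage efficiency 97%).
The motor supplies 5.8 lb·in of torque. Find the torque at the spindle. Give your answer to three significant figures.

9.26 lb·in

Belt: ratio = 12.2/6.7 = 1.8209; torque at shaft 2 = 5.8 × 1.8209 × 0.96 = 10.139 lb·in.
Chain: ratio = 48/51 = 0.94118; torque at the spindle = 10.139 × 0.94118 × 0.97 = 9.2561 lb·in.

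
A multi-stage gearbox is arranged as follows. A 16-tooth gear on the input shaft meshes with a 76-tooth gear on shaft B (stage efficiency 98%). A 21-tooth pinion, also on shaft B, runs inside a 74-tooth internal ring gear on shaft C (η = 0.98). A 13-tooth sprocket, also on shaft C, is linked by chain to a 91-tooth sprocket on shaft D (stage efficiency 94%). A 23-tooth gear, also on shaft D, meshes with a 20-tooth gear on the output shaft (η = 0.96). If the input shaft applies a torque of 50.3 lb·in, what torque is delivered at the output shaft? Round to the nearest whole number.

gear mesh 76/16 = 4.75 → τ = 50.3·4.75·0.98 = 234.15 lb·in
internal gear 74/21 = 3.5238 → τ = 234.15·3.5238·0.98 = 808.59 lb·in
chain 91/13 = 7 → τ = 808.59·7·0.94 = 5320.5 lb·in
gear mesh 20/23 = 0.86957 → τ = 5320.5·0.86957·0.96 = 4441.5 lb·in

4441 lb·in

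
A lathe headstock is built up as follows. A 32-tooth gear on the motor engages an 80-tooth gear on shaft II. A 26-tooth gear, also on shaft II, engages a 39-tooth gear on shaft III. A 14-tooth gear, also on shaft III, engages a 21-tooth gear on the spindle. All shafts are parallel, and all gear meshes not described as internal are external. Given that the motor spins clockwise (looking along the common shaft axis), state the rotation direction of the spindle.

the motor → shaft II: external mesh, 1 reversal → CCW.
shaft II → shaft III: external mesh, 1 reversal → CW.
shaft III → the spindle: external mesh, 1 reversal → CCW.
3 reversals in total — an odd number — so the spindle turns opposite to the motor.

counterclockwise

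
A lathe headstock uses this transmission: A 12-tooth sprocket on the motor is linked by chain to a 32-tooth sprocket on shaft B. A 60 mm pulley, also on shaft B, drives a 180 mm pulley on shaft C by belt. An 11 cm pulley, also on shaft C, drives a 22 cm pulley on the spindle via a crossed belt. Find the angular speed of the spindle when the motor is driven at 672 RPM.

Chain: ratio = 32/12 = 2.6667, so shaft B turns at 672 / 2.6667 = 252 RPM.
Belt: ratio = 180/60 = 3, so shaft C turns at 252 / 3 = 84 RPM.
Belt: ratio = 22/11 = 2, so the spindle turns at 84 / 2 = 42 RPM.

42 RPM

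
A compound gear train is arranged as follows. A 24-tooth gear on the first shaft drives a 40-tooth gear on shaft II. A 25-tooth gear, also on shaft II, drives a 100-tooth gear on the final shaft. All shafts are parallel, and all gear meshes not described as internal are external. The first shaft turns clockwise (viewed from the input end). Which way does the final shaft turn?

the first shaft → shaft II: external mesh, 1 reversal → CCW.
shaft II → the final shaft: external mesh, 1 reversal → CW.
2 reversals in total — an even number — so the final shaft turns the same way as the first shaft.

clockwise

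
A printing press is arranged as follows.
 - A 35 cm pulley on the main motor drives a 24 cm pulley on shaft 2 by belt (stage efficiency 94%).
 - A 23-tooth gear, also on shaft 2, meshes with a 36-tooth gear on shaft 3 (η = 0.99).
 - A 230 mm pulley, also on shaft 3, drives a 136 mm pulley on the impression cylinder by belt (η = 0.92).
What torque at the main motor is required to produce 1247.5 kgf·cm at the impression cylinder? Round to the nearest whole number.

Overall ratio R = 0.68571 × 1.5652 × 0.5913 = 0.63464; overall efficiency η = 0.94 × 0.99 × 0.92 = 0.8562.
Input torque = output torque / (R × η) = 1247.5 / (0.63464 × 0.8562) = 2295.9 kgf·cm.

2296 kgf·cm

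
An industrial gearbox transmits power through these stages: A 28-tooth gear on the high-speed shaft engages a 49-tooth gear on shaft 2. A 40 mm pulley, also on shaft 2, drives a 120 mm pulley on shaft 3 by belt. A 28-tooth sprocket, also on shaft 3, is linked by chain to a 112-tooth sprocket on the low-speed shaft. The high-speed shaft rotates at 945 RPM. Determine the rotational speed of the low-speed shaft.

gear mesh 49/28 = 1.75 → 945/1.75 = 540 RPM
belt 120/40 = 3 → 540/3 = 180 RPM
chain 112/28 = 4 → 180/4 = 45 RPM

45 RPM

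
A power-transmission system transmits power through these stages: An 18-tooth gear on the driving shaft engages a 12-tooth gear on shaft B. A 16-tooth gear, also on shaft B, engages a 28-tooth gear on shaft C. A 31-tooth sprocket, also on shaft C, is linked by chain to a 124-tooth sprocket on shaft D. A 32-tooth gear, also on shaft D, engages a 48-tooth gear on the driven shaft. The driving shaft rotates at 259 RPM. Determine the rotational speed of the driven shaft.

the driving shaft → shaft B (gear mesh, 12/18): 259 ÷ 0.66667 = 388.5 RPM
shaft B → shaft C (gear mesh, 28/16): 388.5 ÷ 1.75 = 222 RPM
shaft C → shaft D (chain, 124/31): 222 ÷ 4 = 55.5 RPM
shaft D → the driven shaft (gear mesh, 48/32): 55.5 ÷ 1.5 = 37 RPM

37 RPM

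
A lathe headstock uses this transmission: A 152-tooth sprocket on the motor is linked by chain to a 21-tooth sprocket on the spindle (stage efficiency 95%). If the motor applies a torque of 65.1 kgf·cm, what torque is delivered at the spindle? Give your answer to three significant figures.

8.54 kgf·cm

Chain: ratio = 21/152 = 0.13816; torque at the spindle = 65.1 × 0.13816 × 0.95 = 8.5444 kgf·cm.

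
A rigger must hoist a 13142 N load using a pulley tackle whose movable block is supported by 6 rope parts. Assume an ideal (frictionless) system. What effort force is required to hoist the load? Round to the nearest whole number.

2190 N

Block-and-tackle MA = number of supporting rope parts = 6.
Effort = load / MA = 13142 / 6 = 2190.3 N.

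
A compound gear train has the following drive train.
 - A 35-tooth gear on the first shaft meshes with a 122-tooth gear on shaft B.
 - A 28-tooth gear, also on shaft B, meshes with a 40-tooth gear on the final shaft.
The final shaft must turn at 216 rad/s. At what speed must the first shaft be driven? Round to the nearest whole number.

1076 rad/s

Overall ratio R = 3.4857 × 1.4286 = 4.9796.
Required input speed = output speed × R = 216 × 4.9796 = 1075.6 rad/s.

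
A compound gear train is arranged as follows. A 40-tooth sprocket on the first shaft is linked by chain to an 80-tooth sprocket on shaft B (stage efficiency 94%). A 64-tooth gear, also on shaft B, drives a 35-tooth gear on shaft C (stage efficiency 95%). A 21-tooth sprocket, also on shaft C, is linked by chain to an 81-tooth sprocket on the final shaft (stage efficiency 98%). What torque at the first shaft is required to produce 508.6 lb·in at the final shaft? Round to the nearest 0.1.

Overall ratio R = 2 × 0.54688 × 3.8571 = 4.2188; overall efficiency η = 0.94 × 0.95 × 0.98 = 0.8751.
Input torque = output torque / (R × η) = 508.6 / (4.2188 × 0.8751) = 137.76 lb·in.

137.8 lb·in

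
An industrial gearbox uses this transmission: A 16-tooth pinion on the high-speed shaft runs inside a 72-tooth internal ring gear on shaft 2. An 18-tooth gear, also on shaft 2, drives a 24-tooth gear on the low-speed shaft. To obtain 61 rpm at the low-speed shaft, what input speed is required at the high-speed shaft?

Overall ratio R = 4.5 × 1.3333 = 6.
Required input speed = output speed × R = 61 × 6 = 366 rpm.

366 rpm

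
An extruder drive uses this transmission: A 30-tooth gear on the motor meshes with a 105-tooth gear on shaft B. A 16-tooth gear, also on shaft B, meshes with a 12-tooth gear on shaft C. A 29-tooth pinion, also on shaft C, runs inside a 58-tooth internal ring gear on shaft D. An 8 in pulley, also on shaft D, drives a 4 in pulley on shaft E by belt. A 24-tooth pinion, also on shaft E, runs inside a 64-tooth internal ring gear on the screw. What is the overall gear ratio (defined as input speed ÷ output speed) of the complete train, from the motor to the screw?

Each stage contributes driven/driver: gear mesh 105/30 = 3.5, gear mesh 12/16 = 0.75, internal gear 58/29 = 2, belt 4/8 = 0.5, internal gear 64/24 = 2.6667.
Overall: 3.5 × 0.75 × 2 × 0.5 × 2.6667 = 7.

7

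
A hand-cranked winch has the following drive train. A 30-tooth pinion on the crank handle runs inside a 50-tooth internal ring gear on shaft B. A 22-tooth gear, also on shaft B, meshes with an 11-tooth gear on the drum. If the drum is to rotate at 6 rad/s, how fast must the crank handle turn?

5 rad/s

Overall ratio R = 1.6667 × 0.5 = 0.83333.
Required input speed = output speed × R = 6 × 0.83333 = 5 rad/s.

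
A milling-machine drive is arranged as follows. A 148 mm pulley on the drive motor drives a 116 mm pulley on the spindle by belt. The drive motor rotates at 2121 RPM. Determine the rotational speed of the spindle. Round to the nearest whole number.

2706 RPM

belt 116/148 = 0.78378 → 2121/0.78378 = 2706.1 RPM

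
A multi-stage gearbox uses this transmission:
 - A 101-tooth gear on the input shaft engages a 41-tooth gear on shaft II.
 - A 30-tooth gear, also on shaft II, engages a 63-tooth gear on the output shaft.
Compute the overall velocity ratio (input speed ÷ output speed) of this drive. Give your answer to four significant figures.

0.8525

Each stage contributes driven/driver: gear mesh 41/101 = 0.40594, gear mesh 63/30 = 2.1.
Overall: 0.40594 × 2.1 = 0.85248.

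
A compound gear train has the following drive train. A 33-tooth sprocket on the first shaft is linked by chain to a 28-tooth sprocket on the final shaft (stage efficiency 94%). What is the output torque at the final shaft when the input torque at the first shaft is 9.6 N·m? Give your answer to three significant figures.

7.66 N·m

chain 28/33 = 0.84848 → τ = 9.6·0.84848·0.94 = 7.6567 N·m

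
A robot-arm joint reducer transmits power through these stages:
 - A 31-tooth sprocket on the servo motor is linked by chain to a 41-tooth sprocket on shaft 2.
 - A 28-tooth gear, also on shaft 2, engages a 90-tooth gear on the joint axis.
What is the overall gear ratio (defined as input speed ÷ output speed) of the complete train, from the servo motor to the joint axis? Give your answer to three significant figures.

Each stage contributes driven/driver: chain 41/31 = 1.3226, gear mesh 90/28 = 3.2143.
Overall: 1.3226 × 3.2143 = 4.2512.

4.25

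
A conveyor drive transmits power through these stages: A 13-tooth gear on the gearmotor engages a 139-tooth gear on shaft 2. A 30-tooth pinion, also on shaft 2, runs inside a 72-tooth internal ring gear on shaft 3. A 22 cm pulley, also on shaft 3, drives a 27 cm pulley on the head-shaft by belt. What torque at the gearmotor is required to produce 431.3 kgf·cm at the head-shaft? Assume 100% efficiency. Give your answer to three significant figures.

13.7 kgf·cm

Overall ratio R = 10.692 × 2.4 × 1.2273 = 31.494.
Input torque = output torque / R = 431.3 / 31.494 = 13.695 kgf·cm.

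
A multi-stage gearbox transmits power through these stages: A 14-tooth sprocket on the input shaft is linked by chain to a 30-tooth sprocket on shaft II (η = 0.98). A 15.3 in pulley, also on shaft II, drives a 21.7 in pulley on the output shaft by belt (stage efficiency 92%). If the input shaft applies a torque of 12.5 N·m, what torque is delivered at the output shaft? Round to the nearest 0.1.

After the chain (30/14): 12.5 × 2.1429 × 0.98 = 26.25 N·m
After the belt (21.7/15.3): 26.25 × 1.4183 × 0.92 = 34.252 N·m

34.3 N·m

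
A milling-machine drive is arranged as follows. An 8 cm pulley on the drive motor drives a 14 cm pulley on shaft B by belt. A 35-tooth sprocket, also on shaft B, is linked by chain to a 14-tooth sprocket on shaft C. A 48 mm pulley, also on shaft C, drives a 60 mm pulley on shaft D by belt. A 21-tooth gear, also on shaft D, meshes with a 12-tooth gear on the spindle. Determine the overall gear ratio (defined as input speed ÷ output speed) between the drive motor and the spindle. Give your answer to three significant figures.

0.500

Each stage contributes driven/driver: belt 14/8 = 1.75, chain 14/35 = 0.4, belt 60/48 = 1.25, gear mesh 12/21 = 0.57143.
Overall: 1.75 × 0.4 × 1.25 × 0.57143 = 0.5.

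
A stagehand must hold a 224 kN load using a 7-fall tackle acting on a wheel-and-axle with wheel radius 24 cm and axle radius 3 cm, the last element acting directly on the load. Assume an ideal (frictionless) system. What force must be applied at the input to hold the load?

Block-and-tackle MA = number of supporting rope parts = 7.
Wheel-and-axle MA = R/r = 24/3 = 8.
Combined ideal MA = 7 × 8 = 56.
Effort = load / MA = 224 / 56 = 4 kN.

4 kN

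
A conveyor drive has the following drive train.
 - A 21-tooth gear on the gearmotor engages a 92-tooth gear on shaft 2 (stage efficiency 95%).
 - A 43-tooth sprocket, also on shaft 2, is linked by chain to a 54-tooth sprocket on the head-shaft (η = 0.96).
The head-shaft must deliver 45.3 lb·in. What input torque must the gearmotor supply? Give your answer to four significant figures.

Overall ratio R = 4.381 × 1.2558 = 5.5017; overall efficiency η = 0.95 × 0.96 = 0.9120.
Input torque = output torque / (R × η) = 45.3 / (5.5017 × 0.9120) = 9.0284 lb·in.

9.028 lb·in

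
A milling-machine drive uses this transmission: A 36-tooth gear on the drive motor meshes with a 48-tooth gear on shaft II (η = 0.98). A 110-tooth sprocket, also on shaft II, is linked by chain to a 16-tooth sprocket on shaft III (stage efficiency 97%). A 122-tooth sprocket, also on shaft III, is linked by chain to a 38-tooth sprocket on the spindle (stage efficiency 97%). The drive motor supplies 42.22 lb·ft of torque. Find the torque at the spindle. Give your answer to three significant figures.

2.35 lb·ft

Gear mesh: ratio = 48/36 = 1.3333; torque at shaft II = 42.22 × 1.3333 × 0.98 = 55.167 lb·ft.
Chain: ratio = 16/110 = 0.14545; torque at shaft III = 55.167 × 0.14545 × 0.97 = 7.7836 lb·ft.
Chain: ratio = 38/122 = 0.31148; torque at the spindle = 7.7836 × 0.31148 × 0.97 = 2.3517 lb·ft.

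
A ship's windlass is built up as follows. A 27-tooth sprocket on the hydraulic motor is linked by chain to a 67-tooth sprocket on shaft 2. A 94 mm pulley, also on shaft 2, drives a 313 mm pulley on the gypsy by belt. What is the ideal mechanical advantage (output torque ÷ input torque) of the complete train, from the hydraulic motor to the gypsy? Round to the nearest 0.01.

Each stage contributes driven/driver: chain 67/27 = 2.4815, belt 313/94 = 3.3298.
Overall: 2.4815 × 3.3298 = 8.2628.

8.26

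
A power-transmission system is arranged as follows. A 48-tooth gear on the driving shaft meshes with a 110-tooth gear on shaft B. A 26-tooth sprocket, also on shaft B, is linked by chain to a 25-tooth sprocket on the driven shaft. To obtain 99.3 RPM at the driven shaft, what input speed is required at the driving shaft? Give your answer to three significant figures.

Overall ratio R = 2.2917 × 0.96154 = 2.2035.
Required input speed = output speed × R = 99.3 × 2.2035 = 218.81 RPM.

219 RPM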